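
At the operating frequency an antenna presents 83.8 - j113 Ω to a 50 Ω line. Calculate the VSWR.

Γ = (Z_L − Z_0)/(Z_L + Z_0) = (33.8 − j113)/(133.8 − j113)
|Γ| = 118/175 = 0.673
VSWR = (1 + |Γ|)/(1 − |Γ|) = 1.67/0.327

VSWR ≈ 5.13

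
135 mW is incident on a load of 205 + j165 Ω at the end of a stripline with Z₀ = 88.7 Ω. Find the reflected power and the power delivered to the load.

P_reflected ≈ 48.5 mW; P_delivered ≈ 86.5 mW

|Γ| = |(116.3 + j165)/(293.7 + j165)| = 0.599
|Γ|² = 0.359
P_refl = |Γ|²·P_inc = 48.5 mW, P_del = (1 − |Γ|²)·P_inc = 86.5 mW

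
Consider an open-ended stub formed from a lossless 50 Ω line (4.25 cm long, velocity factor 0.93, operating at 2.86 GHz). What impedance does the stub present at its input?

Z_in ≈ +j117 Ω

λ = v/f = 0.93·c / 2.86 GHz = 0.0976 m
βl = 2π·l/λ = 2π × 0.436 = 157°
tan(βl) = -0.428
For an open-ended stub, Z_in = −jZ_0·cot(βl) = −jZ_0/tan(βl)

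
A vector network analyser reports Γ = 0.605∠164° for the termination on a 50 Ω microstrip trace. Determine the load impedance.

Z_L = Z_0·(1 + Γ)/(1 − Γ) = 50·(0.418 + j0.167)/(1.58 − j0.167)

Z_L ≈ 12.5 + j6.59 Ω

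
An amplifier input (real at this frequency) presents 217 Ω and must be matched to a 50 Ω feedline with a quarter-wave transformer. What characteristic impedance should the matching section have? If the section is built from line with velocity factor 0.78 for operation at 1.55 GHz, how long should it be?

Z_qwt = √(Z_0·R_L) = √(50 × 217) = √10850
λ = 0.78·c/f = 0.151 m, so l = λ/4 = 0.0377 m

Z_qwt ≈ 104 Ω; length ≈ 3.77 cm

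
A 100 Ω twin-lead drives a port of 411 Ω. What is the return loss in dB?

Γ = (411 − 100)/(411 + 100) = 0.609
RL = −20·log₁₀|Γ| = −20·log₁₀(0.609)

RL ≈ 4.31 dB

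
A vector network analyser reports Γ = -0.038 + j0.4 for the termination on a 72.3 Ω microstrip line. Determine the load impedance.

Z_L = Z_0·(1 + Γ)/(1 − Γ) = 72.3·(0.962 + j0.4)/(1.04 − j0.4)

Z_L ≈ 49 + j46.7 Ω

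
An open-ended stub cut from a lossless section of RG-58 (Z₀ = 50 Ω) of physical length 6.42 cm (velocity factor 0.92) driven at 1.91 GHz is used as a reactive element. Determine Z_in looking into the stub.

Z_in ≈ +j137 Ω

λ = v/f = 0.92·c / 1.91 GHz = 0.145 m
βl = 2π·l/λ = 2π × 0.444 = 160°
tan(βl) = -0.365
For an open-ended stub, Z_in = −jZ_0·cot(βl) = −jZ_0/tan(βl)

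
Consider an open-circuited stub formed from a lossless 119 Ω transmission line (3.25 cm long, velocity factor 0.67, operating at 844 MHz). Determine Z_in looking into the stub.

Z_in ≈ −j103 Ω

λ = v/f = 0.67·c / 844 MHz = 0.238 m
βl = 2π·l/λ = 2π × 0.136 = 49.1°
tan(βl) = 1.16
For an open-circuited stub, Z_in = −jZ_0·cot(βl) = −jZ_0/tan(βl)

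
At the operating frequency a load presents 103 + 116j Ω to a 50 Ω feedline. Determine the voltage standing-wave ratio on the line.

VSWR ≈ 4.96

Γ = (Z_L − Z_0)/(Z_L + Z_0) = (53 + j116)/(153 + j116)
|Γ| = 128/192 = 0.664
VSWR = (1 + |Γ|)/(1 − |Γ|) = 1.66/0.336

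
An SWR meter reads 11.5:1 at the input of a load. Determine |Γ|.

|Γ| = (S − 1)/(S + 1) = (11.5 − 1)/(11.5 + 1) = 10.5/12.5

|Γ| ≈ 0.84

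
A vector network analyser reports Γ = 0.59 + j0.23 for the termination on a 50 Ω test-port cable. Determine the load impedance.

Z_L = Z_0·(1 + Γ)/(1 − Γ) = 50·(1.59 + j0.23)/(0.41 − j0.23)

Z_L ≈ 136 + j104 Ω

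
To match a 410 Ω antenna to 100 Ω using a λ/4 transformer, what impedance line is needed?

Z_qwt = √(Z_0·R_L) = √(100 × 410) = √41000

Z_qwt ≈ 202 Ω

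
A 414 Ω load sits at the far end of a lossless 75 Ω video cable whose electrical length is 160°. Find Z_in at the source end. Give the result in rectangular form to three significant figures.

tan(βl) = tan(160°) = -0.364
Z_in = Z_0·(Z_L + jZ_0·tanβl)/(Z_0 + jZ_L·tanβl)
     = 75·(414 − j27.3)/(75 − j151)

Z_in ≈ 93.1 + j160 Ω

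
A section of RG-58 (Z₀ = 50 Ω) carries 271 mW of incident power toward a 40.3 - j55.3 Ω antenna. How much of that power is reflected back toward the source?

|Γ| = |(-9.7 − j55.3)/(90.3 − j55.3)| = 0.53
|Γ|² = 0.281
P_refl = |Γ|²·P_inc = 76.2 mW, P_del = (1 − |Γ|²)·P_inc = 195 mW

P_reflected ≈ 76.2 mW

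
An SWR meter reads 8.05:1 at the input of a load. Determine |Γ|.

|Γ| ≈ 0.779

|Γ| = (S − 1)/(S + 1) = (8.05 − 1)/(8.05 + 1) = 7.05/9.05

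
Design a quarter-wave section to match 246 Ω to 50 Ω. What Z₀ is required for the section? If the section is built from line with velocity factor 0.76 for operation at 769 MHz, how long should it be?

Z_qwt ≈ 111 Ω; length ≈ 7.41 cm

Z_qwt = √(Z_0·R_L) = √(50 × 246) = √12300
λ = 0.76·c/f = 0.296 m, so l = λ/4 = 0.0741 m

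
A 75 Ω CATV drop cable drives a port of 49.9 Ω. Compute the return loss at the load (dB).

RL ≈ 13.9 dB

Γ = (49.9 − 75)/(49.9 + 75) = -0.201
RL = −20·log₁₀|Γ| = −20·log₁₀(0.201)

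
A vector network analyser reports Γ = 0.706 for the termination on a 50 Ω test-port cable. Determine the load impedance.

Z_L = Z_0·(1 + Γ)/(1 − Γ) = 50·(1.71)/(0.294)

Z_L ≈ 290 Ω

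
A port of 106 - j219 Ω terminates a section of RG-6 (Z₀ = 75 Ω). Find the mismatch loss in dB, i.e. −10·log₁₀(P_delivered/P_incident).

Γ = (31 − j219)/(181 − j219), |Γ| = 0.778
|Γ|² = 0.606, so P_del/P_inc = 1 − |Γ|² = 0.394
ML = −10·log₁₀(1 − |Γ|²)

mismatch loss ≈ 4.05 dB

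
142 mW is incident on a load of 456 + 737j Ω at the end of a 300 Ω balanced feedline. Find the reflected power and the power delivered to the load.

|Γ| = |(156 + j737)/(756 + j737)| = 0.714
|Γ|² = 0.509
P_refl = |Γ|²·P_inc = 72.3 mW, P_del = (1 − |Γ|²)·P_inc = 69.7 mW

P_reflected ≈ 72.3 mW; P_delivered ≈ 69.7 mW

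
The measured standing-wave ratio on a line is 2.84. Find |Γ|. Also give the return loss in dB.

|Γ| = (S − 1)/(S + 1) = (2.84 − 1)/(2.84 + 1) = 1.84/3.84
RL = −20·log₁₀|Γ| = −20·log₁₀(0.479)

|Γ| ≈ 0.479; return loss ≈ 6.39 dB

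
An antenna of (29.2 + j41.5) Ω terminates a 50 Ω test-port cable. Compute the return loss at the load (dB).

RL ≈ 5.69 dB

Γ = (-20.8 + j41.5)/(79.2 + j41.5), |Γ| = 0.519
RL = −20·log₁₀|Γ| = −20·log₁₀(0.519)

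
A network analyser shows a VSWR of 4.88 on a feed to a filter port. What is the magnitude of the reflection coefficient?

|Γ| = (S − 1)/(S + 1) = (4.88 − 1)/(4.88 + 1) = 3.88/5.88

|Γ| ≈ 0.66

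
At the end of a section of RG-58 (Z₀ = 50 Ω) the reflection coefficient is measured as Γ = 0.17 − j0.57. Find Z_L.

Z_L ≈ 31.9 − j56.2 Ω

Z_L = Z_0·(1 + Γ)/(1 − Γ) = 50·(1.17 − j0.57)/(0.83 + j0.57)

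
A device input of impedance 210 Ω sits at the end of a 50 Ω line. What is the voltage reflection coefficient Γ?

Γ = 0.615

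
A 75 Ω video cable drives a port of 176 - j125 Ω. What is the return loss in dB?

RL ≈ 4.84 dB

Γ = (101 − j125)/(251 − j125), |Γ| = 0.573
RL = −20·log₁₀|Γ| = −20·log₁₀(0.573)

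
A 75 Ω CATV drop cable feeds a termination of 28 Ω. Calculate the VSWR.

Γ = (28 − 75)/(28 + 75) = -0.456
VSWR = (1 + 0.456)/(1 − 0.456)

VSWR ≈ 2.68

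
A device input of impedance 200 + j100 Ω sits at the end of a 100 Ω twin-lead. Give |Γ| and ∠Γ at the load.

Γ = (Z_L − Z_0)/(Z_L + Z_0) = (100 + j100)/(300 + j100)
|Γ| = 141/316 = 0.447

Γ ≈ 0.447 ∠ 26.6°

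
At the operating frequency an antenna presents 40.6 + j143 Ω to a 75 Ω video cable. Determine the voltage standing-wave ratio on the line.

VSWR ≈ 8.99

Γ = (Z_L − Z_0)/(Z_L + Z_0) = (-34.4 + j143)/(115.6 + j143)
|Γ| = 147/184 = 0.8
VSWR = (1 + |Γ|)/(1 − |Γ|) = 1.8/0.2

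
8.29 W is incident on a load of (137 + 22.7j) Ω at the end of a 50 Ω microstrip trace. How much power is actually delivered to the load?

P_delivered ≈ 6.4 W

|Γ| = |(87 + j22.7)/(187 + j22.7)| = 0.477
|Γ|² = 0.228
P_refl = |Γ|²·P_inc = 1.89 W, P_del = (1 − |Γ|²)·P_inc = 6.4 W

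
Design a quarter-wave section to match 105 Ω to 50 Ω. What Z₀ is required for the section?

Z_qwt ≈ 72.5 Ω

Z_qwt = √(Z_0·R_L) = √(50 × 105) = √5250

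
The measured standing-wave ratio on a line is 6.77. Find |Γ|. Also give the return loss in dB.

|Γ| = (S − 1)/(S + 1) = (6.77 − 1)/(6.77 + 1) = 5.77/7.77
RL = −20·log₁₀|Γ| = −20·log₁₀(0.743)

|Γ| ≈ 0.743; return loss ≈ 2.58 dB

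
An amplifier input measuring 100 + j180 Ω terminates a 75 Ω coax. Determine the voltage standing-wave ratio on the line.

VSWR ≈ 6.24

Γ = (Z_L − Z_0)/(Z_L + Z_0) = (25 + j180)/(175 + j180)
|Γ| = 182/251 = 0.724
VSWR = (1 + |Γ|)/(1 − |Γ|) = 1.72/0.276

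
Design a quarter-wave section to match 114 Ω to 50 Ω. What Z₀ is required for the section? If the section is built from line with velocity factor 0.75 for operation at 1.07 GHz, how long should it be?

Z_qwt ≈ 75.5 Ω; length ≈ 5.26 cm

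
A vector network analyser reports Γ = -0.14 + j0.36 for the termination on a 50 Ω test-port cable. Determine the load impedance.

Z_L = Z_0·(1 + Γ)/(1 − Γ) = 50·(0.86 + j0.36)/(1.14 − j0.36)

Z_L ≈ 29.8 + j25.2 Ω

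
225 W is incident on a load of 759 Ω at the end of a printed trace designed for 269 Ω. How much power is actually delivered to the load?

P_delivered ≈ 174 W

Γ = (759 − 269)/(759 + 269) = 0.477
|Γ|² = 0.227
P_refl = |Γ|²·P_inc = 51.1 W, P_del = (1 − |Γ|²)·P_inc = 174 W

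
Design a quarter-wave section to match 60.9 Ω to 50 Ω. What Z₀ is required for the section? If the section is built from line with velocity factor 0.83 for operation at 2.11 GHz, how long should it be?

Z_qwt ≈ 55.2 Ω; length ≈ 2.95 cm

Z_qwt = √(Z_0·R_L) = √(50 × 60.9) = √3045
λ = 0.83·c/f = 0.118 m, so l = λ/4 = 0.0295 m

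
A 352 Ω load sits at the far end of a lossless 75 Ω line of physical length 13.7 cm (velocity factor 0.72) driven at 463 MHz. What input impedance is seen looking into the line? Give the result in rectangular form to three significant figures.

λ = v/f = 0.72·c / 463 MHz = 0.467 m
βl = 2π·l/λ = 2π × 0.294 = 106°
tan(βl) = tan(106°) = -3.55
Z_in = Z_0·(Z_L + jZ_0·tanβl)/(Z_0 + jZ_L·tanβl)
     = 75·(352 − j266)/(75 − j1250)

Z_in ≈ 17.2 + j20.1 Ω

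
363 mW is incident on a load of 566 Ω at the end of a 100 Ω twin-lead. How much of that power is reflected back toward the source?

P_reflected ≈ 178 mW

Γ = (566 − 100)/(566 + 100) = 0.7
|Γ|² = 0.49
P_refl = |Γ|²·P_inc = 178 mW, P_del = (1 − |Γ|²)·P_inc = 185 mW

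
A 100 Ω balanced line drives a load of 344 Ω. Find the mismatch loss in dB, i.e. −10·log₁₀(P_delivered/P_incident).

Γ = (344 − 100)/(344 + 100) = 0.55
|Γ|² = 0.302, so P_del/P_inc = 1 − |Γ|² = 0.698
ML = −10·log₁₀(1 − |Γ|²)

mismatch loss ≈ 1.56 dB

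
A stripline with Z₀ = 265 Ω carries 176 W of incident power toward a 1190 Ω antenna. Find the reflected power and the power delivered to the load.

P_reflected ≈ 71.1 W; P_delivered ≈ 105 W

Γ = (1190 − 265)/(1190 + 265) = 0.636
|Γ|² = 0.404
P_refl = |Γ|²·P_inc = 71.1 W, P_del = (1 − |Γ|²)·P_inc = 105 W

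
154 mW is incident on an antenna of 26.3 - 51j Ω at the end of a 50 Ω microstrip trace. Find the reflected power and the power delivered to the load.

P_reflected ≈ 57.8 mW; P_delivered ≈ 96.2 mW

|Γ| = |(-23.7 − j51)/(76.3 − j51)| = 0.613
|Γ|² = 0.375
P_refl = |Γ|²·P_inc = 57.8 mW, P_del = (1 − |Γ|²)·P_inc = 96.2 mW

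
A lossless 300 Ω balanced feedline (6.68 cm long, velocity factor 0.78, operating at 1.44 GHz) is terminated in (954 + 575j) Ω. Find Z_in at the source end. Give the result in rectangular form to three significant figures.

Z_in ≈ 151 + j313 Ω

λ = v/f = 0.78·c / 1.44 GHz = 0.163 m
βl = 2π·l/λ = 2π × 0.411 = 148°
tan(βl) = tan(148°) = -0.625
Z_in = Z_0·(Z_L + jZ_0·tanβl)/(Z_0 + jZ_L·tanβl)
     = 300·(954 + j387)/(659 − j596)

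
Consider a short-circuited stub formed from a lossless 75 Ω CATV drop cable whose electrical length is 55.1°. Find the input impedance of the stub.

tan(βl) = 1.43
For a short-circuited stub, Z_in = jZ_0·tan(βl)

Z_in ≈ +j108 Ω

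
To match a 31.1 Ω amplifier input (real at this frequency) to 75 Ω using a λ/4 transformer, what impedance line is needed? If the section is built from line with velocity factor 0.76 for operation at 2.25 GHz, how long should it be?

Z_qwt = √(Z_0·R_L) = √(75 × 31.1) = √2332
λ = 0.76·c/f = 0.101 m, so l = λ/4 = 0.0253 m

Z_qwt ≈ 48.3 Ω; length ≈ 2.53 cm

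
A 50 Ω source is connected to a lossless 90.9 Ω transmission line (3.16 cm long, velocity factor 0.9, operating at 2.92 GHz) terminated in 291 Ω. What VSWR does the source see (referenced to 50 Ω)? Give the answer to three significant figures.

λ = v/f = 0.9·c / 2.92 GHz = 0.0925 m
βl = 2π·l/λ = 2π × 0.342 = 123°
tan(βl) = -1.54
Z_in = Z_0·(Z_L + jZ_0·tanβl)/(Z_0 + jZ_L·tanβl) = 38.8 + j51.2 Ω
Γ_s = (Z_in − Z_s)/(Z_in + Z_s) = (-11.2 + j51.2)/(88.8 + j51.2), |Γ_s| = 0.511
VSWR = (1 + |Γ_s|)/(1 − |Γ_s|)

VSWR ≈ 3.09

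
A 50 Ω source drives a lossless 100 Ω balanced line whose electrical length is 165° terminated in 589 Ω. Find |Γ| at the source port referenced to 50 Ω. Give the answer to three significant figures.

tan(βl) = -0.268
Z_in = Z_0·(Z_L + jZ_0·tanβl)/(Z_0 + jZ_L·tanβl) = 181 + j259 Ω
Γ_s = (Z_in − Z_s)/(Z_in + Z_s) = (131 + j259)/(231 + j259), |Γ_s| = 0.836

|Γ| ≈ 0.836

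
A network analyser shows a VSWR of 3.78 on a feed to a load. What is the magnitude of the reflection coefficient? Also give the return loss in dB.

|Γ| ≈ 0.582; return loss ≈ 4.71 dB

|Γ| = (S − 1)/(S + 1) = (3.78 − 1)/(3.78 + 1) = 2.78/4.78
RL = −20·log₁₀|Γ| = −20·log₁₀(0.582)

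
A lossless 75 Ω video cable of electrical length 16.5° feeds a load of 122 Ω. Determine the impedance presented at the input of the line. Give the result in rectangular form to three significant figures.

tan(βl) = tan(16.5°) = 0.296
Z_in = Z_0·(Z_L + jZ_0·tanβl)/(Z_0 + jZ_L·tanβl)
     = 75·(122 + j22.2)/(75 + j36.1)

Z_in ≈ 108 − j29.7 Ω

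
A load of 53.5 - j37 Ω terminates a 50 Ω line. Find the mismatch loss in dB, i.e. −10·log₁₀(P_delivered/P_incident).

Γ = (3.5 − j37)/(103.5 − j37), |Γ| = 0.338
|Γ|² = 0.114, so P_del/P_inc = 1 − |Γ|² = 0.886
ML = −10·log₁₀(1 − |Γ|²)

mismatch loss ≈ 0.527 dB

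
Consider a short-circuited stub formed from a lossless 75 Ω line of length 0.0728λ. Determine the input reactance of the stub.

X_in ≈ 36.9 Ω (inductive)

βl = 2π × 0.0728 = 26.2°
tan(βl) = 0.492
For a short-circuited stub, Z_in = jZ_0·tan(βl)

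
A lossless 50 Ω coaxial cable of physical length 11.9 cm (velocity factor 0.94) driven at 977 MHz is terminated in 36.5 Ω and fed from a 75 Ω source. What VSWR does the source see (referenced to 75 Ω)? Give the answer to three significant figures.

VSWR ≈ 1.86

λ = v/f = 0.94·c / 977 MHz = 0.289 m
βl = 2π·l/λ = 2π × 0.412 = 148°
tan(βl) = -0.615
Z_in = Z_0·(Z_L + jZ_0·tanβl)/(Z_0 + jZ_L·tanβl) = 41.9 − j12 Ω
Γ_s = (Z_in − Z_s)/(Z_in + Z_s) = (-33.1 − j12)/(117 − j12), |Γ_s| = 0.3
VSWR = (1 + |Γ_s|)/(1 − |Γ_s|)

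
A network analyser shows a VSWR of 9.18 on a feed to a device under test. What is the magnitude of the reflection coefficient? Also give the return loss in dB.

|Γ| ≈ 0.804; return loss ≈ 1.9 dB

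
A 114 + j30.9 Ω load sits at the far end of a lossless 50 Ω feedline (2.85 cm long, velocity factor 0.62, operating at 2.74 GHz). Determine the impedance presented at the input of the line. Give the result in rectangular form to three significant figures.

Z_in ≈ 44 + j43.8 Ω

λ = v/f = 0.62·c / 2.74 GHz = 0.0679 m
βl = 2π·l/λ = 2π × 0.42 = 151°
tan(βl) = tan(151°) = -0.551
Z_in = Z_0·(Z_L + jZ_0·tanβl)/(Z_0 + jZ_L·tanβl)
     = 50·(114 + j3.35)/(67 − j62.8)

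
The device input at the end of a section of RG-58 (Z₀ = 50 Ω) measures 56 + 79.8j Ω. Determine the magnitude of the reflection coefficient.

|Γ| ≈ 0.603

Γ = (Z_L − Z_0)/(Z_L + Z_0) = (6 + j79.8)/(106 + j79.8)
|Γ| = 80/133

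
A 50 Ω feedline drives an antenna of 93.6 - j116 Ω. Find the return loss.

Γ = (43.6 − j116)/(143.6 − j116), |Γ| = 0.671
RL = −20·log₁₀|Γ| = −20·log₁₀(0.671)

RL ≈ 3.46 dB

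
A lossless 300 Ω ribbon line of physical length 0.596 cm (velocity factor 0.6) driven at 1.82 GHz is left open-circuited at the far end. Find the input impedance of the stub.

Z_in ≈ −j754 Ω

λ = v/f = 0.6·c / 1.82 GHz = 0.0989 m
βl = 2π·l/λ = 2π × 0.0603 = 21.7°
tan(βl) = 0.398
For an open-circuited stub, Z_in = −jZ_0·cot(βl) = −jZ_0/tan(βl)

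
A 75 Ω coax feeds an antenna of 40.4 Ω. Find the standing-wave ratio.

Γ = (40.4 − 75)/(40.4 + 75) = -0.3
VSWR = (1 + 0.3)/(1 − 0.3)

VSWR ≈ 1.86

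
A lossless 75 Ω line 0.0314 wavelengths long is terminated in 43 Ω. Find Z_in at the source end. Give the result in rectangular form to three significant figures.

βl = 2π × 0.0314 = 11.3°
tan(βl) = tan(11.3°) = 0.2
Z_in = Z_0·(Z_L + jZ_0·tanβl)/(Z_0 + jZ_L·tanβl)
     = 75·(43 + j15)/(75 + j8.6)

Z_in ≈ 44.1 + j9.93 Ω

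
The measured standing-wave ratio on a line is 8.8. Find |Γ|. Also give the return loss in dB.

|Γ| ≈ 0.796; return loss ≈ 1.98 dB

|Γ| = (S − 1)/(S + 1) = (8.8 − 1)/(8.8 + 1) = 7.8/9.8
RL = −20·log₁₀|Γ| = −20·log₁₀(0.796)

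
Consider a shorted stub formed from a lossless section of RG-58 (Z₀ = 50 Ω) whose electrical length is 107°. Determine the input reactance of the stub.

tan(βl) = -3.27
For a shorted stub, Z_in = jZ_0·tan(βl)

X_in ≈ -164 Ω (capacitive)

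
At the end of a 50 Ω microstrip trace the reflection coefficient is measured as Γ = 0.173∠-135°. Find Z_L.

Z_L = Z_0·(1 + Γ)/(1 − Γ) = 50·(0.878 − j0.122)/(1.12 + j0.122)

Z_L ≈ 38.1 − j9.6 Ω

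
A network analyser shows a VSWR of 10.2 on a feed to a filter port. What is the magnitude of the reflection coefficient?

|Γ| = (S − 1)/(S + 1) = (10.2 − 1)/(10.2 + 1) = 9.2/11.2

|Γ| ≈ 0.821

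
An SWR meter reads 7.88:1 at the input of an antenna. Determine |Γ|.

|Γ| = (S − 1)/(S + 1) = (7.88 − 1)/(7.88 + 1) = 6.88/8.88

|Γ| ≈ 0.775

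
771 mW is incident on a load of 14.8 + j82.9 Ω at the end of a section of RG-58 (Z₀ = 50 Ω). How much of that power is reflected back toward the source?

P_reflected ≈ 565 mW

|Γ| = |(-35.2 + j82.9)/(64.8 + j82.9)| = 0.856
|Γ|² = 0.733
P_refl = |Γ|²·P_inc = 565 mW, P_del = (1 − |Γ|²)·P_inc = 206 mW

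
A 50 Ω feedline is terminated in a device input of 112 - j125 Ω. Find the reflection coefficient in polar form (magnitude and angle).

Γ = (Z_L − Z_0)/(Z_L + Z_0) = (62 − j125)/(162 − j125)
|Γ| = 140/205 = 0.682

Γ ≈ 0.682 ∠ -26°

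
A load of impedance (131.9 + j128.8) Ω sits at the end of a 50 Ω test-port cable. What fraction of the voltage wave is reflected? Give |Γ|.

|Γ| ≈ 0.685

Γ = (Z_L − Z_0)/(Z_L + Z_0) = (81.9 + j128.8)/(181.9 + j128.8)
|Γ| = 153/223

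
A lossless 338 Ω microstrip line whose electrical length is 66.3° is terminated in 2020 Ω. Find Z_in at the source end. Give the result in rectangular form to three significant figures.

tan(βl) = tan(66.3°) = 2.28
Z_in = Z_0·(Z_L + jZ_0·tanβl)/(Z_0 + jZ_L·tanβl)
     = 338·(2020 + j770)/(338 + j4600)

Z_in ≈ 67.1 − j143 Ω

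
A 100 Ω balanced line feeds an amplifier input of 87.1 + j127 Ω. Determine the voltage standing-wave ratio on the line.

VSWR ≈ 3.59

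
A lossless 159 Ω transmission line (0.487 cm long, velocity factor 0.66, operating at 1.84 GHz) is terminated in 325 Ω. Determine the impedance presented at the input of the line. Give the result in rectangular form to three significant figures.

Z_in ≈ 260 − j109 Ω

λ = v/f = 0.66·c / 1.84 GHz = 0.108 m
βl = 2π·l/λ = 2π × 0.0453 = 16.3°
tan(βl) = tan(16.3°) = 0.292
Z_in = Z_0·(Z_L + jZ_0·tanβl)/(Z_0 + jZ_L·tanβl)
     = 159·(325 + j46.5)/(159 + j95)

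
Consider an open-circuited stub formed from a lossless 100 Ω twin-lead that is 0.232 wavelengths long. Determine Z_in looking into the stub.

βl = 2π × 0.232 = 83.5°
tan(βl) = 8.8
For an open-circuited stub, Z_in = −jZ_0·cot(βl) = −jZ_0/tan(βl)

Z_in ≈ −j11.4 Ω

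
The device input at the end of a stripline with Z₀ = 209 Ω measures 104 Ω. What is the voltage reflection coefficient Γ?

Γ = (Z_L − Z_0)/(Z_L + Z_0) = (104 − 209)/(104 + 209) = -105/313

Γ = -0.335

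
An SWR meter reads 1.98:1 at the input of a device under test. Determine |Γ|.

|Γ| = (S − 1)/(S + 1) = (1.98 − 1)/(1.98 + 1) = 0.98/2.98

|Γ| ≈ 0.329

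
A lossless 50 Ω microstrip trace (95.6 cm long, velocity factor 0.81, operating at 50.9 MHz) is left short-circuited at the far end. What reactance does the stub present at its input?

X_in ≈ 155 Ω (inductive)

λ = v/f = 0.81·c / 50.9 MHz = 4.77 m
βl = 2π·l/λ = 2π × 0.2 = 72.1°
tan(βl) = 3.09
For a short-circuited stub, Z_in = jZ_0·tan(βl)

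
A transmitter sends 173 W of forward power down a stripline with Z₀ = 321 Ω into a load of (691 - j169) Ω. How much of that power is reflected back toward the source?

P_reflected ≈ 27.2 W

|Γ| = |(370 − j169)/(1012 − j169)| = 0.396
|Γ|² = 0.157
P_refl = |Γ|²·P_inc = 27.2 W, P_del = (1 − |Γ|²)·P_inc = 146 W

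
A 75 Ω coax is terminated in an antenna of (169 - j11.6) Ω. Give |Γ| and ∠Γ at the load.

Γ ≈ 0.388 ∠ -4.31°

Γ = (Z_L − Z_0)/(Z_L + Z_0) = (94 − j11.6)/(244 − j11.6)
|Γ| = 94.7/244 = 0.388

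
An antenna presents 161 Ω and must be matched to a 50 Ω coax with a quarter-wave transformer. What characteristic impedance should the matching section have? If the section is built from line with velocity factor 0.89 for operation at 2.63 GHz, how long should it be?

Z_qwt = √(Z_0·R_L) = √(50 × 161) = √8050
λ = 0.89·c/f = 0.102 m, so l = λ/4 = 0.0254 m

Z_qwt ≈ 89.7 Ω; length ≈ 2.54 cm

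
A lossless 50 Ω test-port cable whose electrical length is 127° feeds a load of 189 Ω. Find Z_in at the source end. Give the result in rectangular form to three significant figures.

tan(βl) = tan(127°) = -1.33
Z_in = Z_0·(Z_L + jZ_0·tanβl)/(Z_0 + jZ_L·tanβl)
     = 50·(189 − j66.4)/(50 − j251)

Z_in ≈ 19.9 + j33.7 Ω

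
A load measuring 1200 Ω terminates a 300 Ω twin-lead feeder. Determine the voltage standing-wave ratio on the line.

VSWR ≈ 4

For a purely resistive load, VSWR = R_L/Z_0 or Z_0/R_L (whichever > 1) = 1200/300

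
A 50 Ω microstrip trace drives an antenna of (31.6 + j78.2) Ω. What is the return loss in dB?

RL ≈ 2.97 dB

Γ = (-18.4 + j78.2)/(81.6 + j78.2), |Γ| = 0.711
RL = −20·log₁₀|Γ| = −20·log₁₀(0.711)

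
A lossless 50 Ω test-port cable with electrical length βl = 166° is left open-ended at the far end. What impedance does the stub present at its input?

tan(βl) = -0.249
For an open-ended stub, Z_in = −jZ_0·cot(βl) = −jZ_0/tan(βl)

Z_in ≈ +j201 Ω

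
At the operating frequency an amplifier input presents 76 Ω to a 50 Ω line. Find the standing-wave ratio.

VSWR ≈ 1.52

For a purely resistive load, VSWR = R_L/Z_0 or Z_0/R_L (whichever > 1) = 76/50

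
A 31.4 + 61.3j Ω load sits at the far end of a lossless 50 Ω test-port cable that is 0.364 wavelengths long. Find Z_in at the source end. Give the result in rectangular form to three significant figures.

Z_in ≈ 11.5 + j5.06 Ω

βl = 2π × 0.364 = 131°
tan(βl) = tan(131°) = -1.15
Z_in = Z_0·(Z_L + jZ_0·tanβl)/(Z_0 + jZ_L·tanβl)
     = 50·(31.4 + j3.86)/(120 − j36.1)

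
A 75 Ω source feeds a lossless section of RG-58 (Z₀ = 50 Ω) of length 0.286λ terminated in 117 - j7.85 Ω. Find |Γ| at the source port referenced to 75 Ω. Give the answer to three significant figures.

βl = 2π × 0.286 = 103°
tan(βl) = -4.35
Z_in = Z_0·(Z_L + jZ_0·tanβl)/(Z_0 + jZ_L·tanβl) = 22.5 + j10.8 Ω
Γ_s = (Z_in − Z_s)/(Z_in + Z_s) = (-52.5 + j10.8)/(97.5 + j10.8), |Γ_s| = 0.547

|Γ| ≈ 0.547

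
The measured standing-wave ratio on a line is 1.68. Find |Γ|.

|Γ| = (S − 1)/(S + 1) = (1.68 − 1)/(1.68 + 1) = 0.68/2.68

|Γ| ≈ 0.254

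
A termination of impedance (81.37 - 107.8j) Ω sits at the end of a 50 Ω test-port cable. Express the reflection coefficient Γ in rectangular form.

Γ = (Z_L − Z_0)/(Z_L + Z_0) = (31.37 − j107.8)/(131.4 − j107.8)

Γ ≈ 0.545 − j0.373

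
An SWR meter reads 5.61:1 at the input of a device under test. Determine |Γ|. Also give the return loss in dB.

|Γ| = (S − 1)/(S + 1) = (5.61 − 1)/(5.61 + 1) = 4.61/6.61
RL = −20·log₁₀|Γ| = −20·log₁₀(0.697)

|Γ| ≈ 0.697; return loss ≈ 3.13 dB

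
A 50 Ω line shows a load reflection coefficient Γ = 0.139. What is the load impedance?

Z_L = Z_0·(1 + Γ)/(1 − Γ) = 50·(1.14)/(0.861)

Z_L ≈ 66.1 Ω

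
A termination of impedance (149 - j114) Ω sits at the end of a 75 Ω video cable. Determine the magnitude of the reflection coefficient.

|Γ| ≈ 0.541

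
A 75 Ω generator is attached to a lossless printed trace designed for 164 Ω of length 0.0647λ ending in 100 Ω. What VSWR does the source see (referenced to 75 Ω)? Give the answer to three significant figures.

VSWR ≈ 1.81

βl = 2π × 0.0647 = 23.3°
tan(βl) = 0.431
Z_in = Z_0·(Z_L + jZ_0·tanβl)/(Z_0 + jZ_L·tanβl) = 111 + j41.5 Ω
Γ_s = (Z_in − Z_s)/(Z_in + Z_s) = (35.9 + j41.5)/(186 + j41.5), |Γ_s| = 0.288
VSWR = (1 + |Γ_s|)/(1 − |Γ_s|)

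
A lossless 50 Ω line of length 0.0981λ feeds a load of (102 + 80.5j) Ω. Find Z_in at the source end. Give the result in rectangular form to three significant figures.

βl = 2π × 0.0981 = 35.3°
tan(βl) = tan(35.3°) = 0.708
Z_in = Z_0·(Z_L + jZ_0·tanβl)/(Z_0 + jZ_L·tanβl)
     = 50·(102 + j116)/(-7.03 + j72.3)

Z_in ≈ 72.7 − j77.6 Ω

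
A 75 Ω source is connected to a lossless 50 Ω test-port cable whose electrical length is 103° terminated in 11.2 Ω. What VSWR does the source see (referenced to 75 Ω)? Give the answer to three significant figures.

VSWR ≈ 3.18

tan(βl) = -4.33
Z_in = Z_0·(Z_L + jZ_0·tanβl)/(Z_0 + jZ_L·tanβl) = 114 − j106 Ω
Γ_s = (Z_in − Z_s)/(Z_in + Z_s) = (39 − j106)/(189 − j106), |Γ_s| = 0.521
VSWR = (1 + |Γ_s|)/(1 − |Γ_s|)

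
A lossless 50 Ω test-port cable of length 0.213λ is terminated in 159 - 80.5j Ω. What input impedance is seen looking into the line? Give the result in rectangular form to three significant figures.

Z_in ≈ 12.4 − j4.63 Ω

βl = 2π × 0.213 = 76.7°
tan(βl) = tan(76.7°) = 4.22
Z_in = Z_0·(Z_L + jZ_0·tanβl)/(Z_0 + jZ_L·tanβl)
     = 50·(159 + j131)/(390 + j672)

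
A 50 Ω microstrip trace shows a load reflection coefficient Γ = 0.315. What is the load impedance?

Z_L ≈ 96 Ω

Z_L = Z_0·(1 + Γ)/(1 − Γ) = 50·(1.31)/(0.685)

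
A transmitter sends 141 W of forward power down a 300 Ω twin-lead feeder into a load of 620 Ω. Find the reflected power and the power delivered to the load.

Γ = (620 − 300)/(620 + 300) = 0.348
|Γ|² = 0.121
P_refl = |Γ|²·P_inc = 17.1 W, P_del = (1 − |Γ|²)·P_inc = 124 W

P_reflected ≈ 17.1 W; P_delivered ≈ 124 W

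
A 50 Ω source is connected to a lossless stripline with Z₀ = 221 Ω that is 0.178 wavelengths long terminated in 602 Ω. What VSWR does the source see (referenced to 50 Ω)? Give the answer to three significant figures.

βl = 2π × 0.178 = 64.1°
tan(βl) = 2.06
Z_in = Z_0·(Z_L + jZ_0·tanβl)/(Z_0 + jZ_L·tanβl) = 97.2 − j90.1 Ω
Γ_s = (Z_in − Z_s)/(Z_in + Z_s) = (47.2 − j90.1)/(147 − j90.1), |Γ_s| = 0.589
VSWR = (1 + |Γ_s|)/(1 − |Γ_s|)

VSWR ≈ 3.87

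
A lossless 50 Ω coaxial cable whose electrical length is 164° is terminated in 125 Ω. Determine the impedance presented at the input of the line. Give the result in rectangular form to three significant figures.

tan(βl) = tan(164°) = -0.287
Z_in = Z_0·(Z_L + jZ_0·tanβl)/(Z_0 + jZ_L·tanβl)
     = 50·(125 − j14.3)/(50 − j35.8)

Z_in ≈ 89.4 + j49.7 Ω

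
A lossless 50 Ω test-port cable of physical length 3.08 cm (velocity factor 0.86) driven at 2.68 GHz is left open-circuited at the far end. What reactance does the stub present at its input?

X_in ≈ 23.5 Ω (inductive)

λ = v/f = 0.86·c / 2.68 GHz = 0.0963 m
βl = 2π·l/λ = 2π × 0.32 = 115°
tan(βl) = -2.13
For an open-circuited stub, Z_in = −jZ_0·cot(βl) = −jZ_0/tan(βl)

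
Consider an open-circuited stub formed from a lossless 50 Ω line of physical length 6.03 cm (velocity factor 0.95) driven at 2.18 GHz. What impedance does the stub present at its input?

Z_in ≈ +j201 Ω

λ = v/f = 0.95·c / 2.18 GHz = 0.131 m
βl = 2π·l/λ = 2π × 0.461 = 166°
tan(βl) = -0.248
For an open-circuited stub, Z_in = −jZ_0·cot(βl) = −jZ_0/tan(βl)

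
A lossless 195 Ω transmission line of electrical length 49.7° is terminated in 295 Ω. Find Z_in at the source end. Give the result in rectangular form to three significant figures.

tan(βl) = tan(49.7°) = 1.18
Z_in = Z_0·(Z_L + jZ_0·tanβl)/(Z_0 + jZ_L·tanβl)
     = 195·(295 + j230)/(195 + j348)

Z_in ≈ 169 − j70.8 Ω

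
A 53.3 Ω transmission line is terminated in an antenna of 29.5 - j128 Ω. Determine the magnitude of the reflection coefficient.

Γ = (Z_L − Z_0)/(Z_L + Z_0) = (-23.8 − j128)/(82.8 − j128)
|Γ| = 130/152

|Γ| ≈ 0.854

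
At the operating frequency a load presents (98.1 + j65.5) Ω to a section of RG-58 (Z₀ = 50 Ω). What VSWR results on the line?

VSWR ≈ 3.01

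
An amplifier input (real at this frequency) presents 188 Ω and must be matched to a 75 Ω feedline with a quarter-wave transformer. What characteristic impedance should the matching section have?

Z_qwt = √(Z_0·R_L) = √(75 × 188) = √14100

Z_qwt ≈ 119 Ω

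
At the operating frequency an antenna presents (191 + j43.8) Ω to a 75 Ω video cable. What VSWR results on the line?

Γ = (Z_L − Z_0)/(Z_L + Z_0) = (116 + j43.8)/(266 + j43.8)
|Γ| = 124/270 = 0.46
VSWR = (1 + |Γ|)/(1 − |Γ|) = 1.46/0.54

VSWR ≈ 2.7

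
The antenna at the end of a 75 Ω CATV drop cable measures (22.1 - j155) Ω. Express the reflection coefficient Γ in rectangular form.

Γ ≈ 0.565 − j0.695

Γ = (Z_L − Z_0)/(Z_L + Z_0) = (-52.9 − j155)/(97.1 − j155)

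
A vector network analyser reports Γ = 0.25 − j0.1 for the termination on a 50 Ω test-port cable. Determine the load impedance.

Z_L ≈ 81 − j17.5 Ω

Z_L = Z_0·(1 + Γ)/(1 − Γ) = 50·(1.25 − j0.1)/(0.75 + j0.1)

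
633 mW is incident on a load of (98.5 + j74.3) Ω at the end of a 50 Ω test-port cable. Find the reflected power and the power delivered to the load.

P_reflected ≈ 181 mW; P_delivered ≈ 452 mW

|Γ| = |(48.5 + j74.3)/(148.5 + j74.3)| = 0.534
|Γ|² = 0.286
P_refl = |Γ|²·P_inc = 181 mW, P_del = (1 − |Γ|²)·P_inc = 452 mW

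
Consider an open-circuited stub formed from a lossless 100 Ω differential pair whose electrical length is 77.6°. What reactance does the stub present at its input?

tan(βl) = 4.55
For an open-circuited stub, Z_in = −jZ_0·cot(βl) = −jZ_0/tan(βl)

X_in ≈ -22 Ω (capacitive)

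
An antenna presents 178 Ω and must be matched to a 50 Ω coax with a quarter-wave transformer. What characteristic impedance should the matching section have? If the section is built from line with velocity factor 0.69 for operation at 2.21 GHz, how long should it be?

Z_qwt = √(Z_0·R_L) = √(50 × 178) = √8900
λ = 0.69·c/f = 0.0937 m, so l = λ/4 = 0.0234 m

Z_qwt ≈ 94.3 Ω; length ≈ 2.34 cm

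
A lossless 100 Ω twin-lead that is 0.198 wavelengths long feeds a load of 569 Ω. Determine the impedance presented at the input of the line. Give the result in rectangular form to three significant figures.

Z_in ≈ 19.5 − j32.7 Ω

βl = 2π × 0.198 = 71.3°
tan(βl) = tan(71.3°) = 2.95
Z_in = Z_0·(Z_L + jZ_0·tanβl)/(Z_0 + jZ_L·tanβl)
     = 100·(569 + j295)/(100 + j1680)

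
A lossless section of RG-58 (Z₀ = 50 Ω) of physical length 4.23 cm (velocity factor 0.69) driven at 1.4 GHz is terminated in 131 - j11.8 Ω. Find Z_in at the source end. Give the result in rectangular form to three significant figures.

λ = v/f = 0.69·c / 1.4 GHz = 0.148 m
βl = 2π·l/λ = 2π × 0.286 = 103°
tan(βl) = tan(103°) = -4.33
Z_in = Z_0·(Z_L + jZ_0·tanβl)/(Z_0 + jZ_L·tanβl)
     = 50·(131 − j229)/(-1.15 − j568)

Z_in ≈ 20.1 + j11.6 Ω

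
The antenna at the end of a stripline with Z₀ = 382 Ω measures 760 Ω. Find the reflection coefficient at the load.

Γ = 0.331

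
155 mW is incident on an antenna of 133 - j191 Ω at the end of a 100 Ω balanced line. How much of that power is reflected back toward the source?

P_reflected ≈ 64.2 mW

|Γ| = |(33 − j191)/(233 − j191)| = 0.643
|Γ|² = 0.414
P_refl = |Γ|²·P_inc = 64.2 mW, P_del = (1 − |Γ|²)·P_inc = 90.8 mW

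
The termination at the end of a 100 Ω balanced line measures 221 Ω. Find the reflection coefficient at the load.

Γ = 0.377

Γ = (Z_L − Z_0)/(Z_L + Z_0) = (221 − 100)/(221 + 100) = 121/321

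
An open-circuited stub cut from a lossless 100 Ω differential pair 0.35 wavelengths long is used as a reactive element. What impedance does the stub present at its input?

Z_in ≈ +j72.7 Ω

βl = 2π × 0.35 = 126°
tan(βl) = -1.38
For an open-circuited stub, Z_in = −jZ_0·cot(βl) = −jZ_0/tan(βl)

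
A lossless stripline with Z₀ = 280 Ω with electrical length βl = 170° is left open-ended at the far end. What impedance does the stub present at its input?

tan(βl) = -0.176
For an open-ended stub, Z_in = −jZ_0·cot(βl) = −jZ_0/tan(βl)

Z_in ≈ +j1590 Ω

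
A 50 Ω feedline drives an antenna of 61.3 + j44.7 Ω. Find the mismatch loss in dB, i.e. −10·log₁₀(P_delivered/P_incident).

mismatch loss ≈ 0.694 dB

Γ = (11.3 + j44.7)/(111.3 + j44.7), |Γ| = 0.384
|Γ|² = 0.148, so P_del/P_inc = 1 − |Γ|² = 0.852
ML = −10·log₁₀(1 − |Γ|²)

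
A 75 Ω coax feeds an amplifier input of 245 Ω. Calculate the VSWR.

For a purely resistive load, VSWR = R_L/Z_0 or Z_0/R_L (whichever > 1) = 245/75

VSWR ≈ 3.27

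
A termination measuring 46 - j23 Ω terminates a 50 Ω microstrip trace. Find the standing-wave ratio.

VSWR ≈ 1.62

Γ = (Z_L − Z_0)/(Z_L + Z_0) = (-4 − j23)/(96 − j23)
|Γ| = 23.3/98.7 = 0.236
VSWR = (1 + |Γ|)/(1 − |Γ|) = 1.24/0.764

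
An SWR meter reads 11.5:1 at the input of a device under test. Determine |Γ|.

|Γ| ≈ 0.84

|Γ| = (S − 1)/(S + 1) = (11.5 − 1)/(11.5 + 1) = 10.5/12.5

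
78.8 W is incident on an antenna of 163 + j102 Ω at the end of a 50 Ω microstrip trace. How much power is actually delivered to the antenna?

|Γ| = |(113 + j102)/(213 + j102)| = 0.645
|Γ|² = 0.415
P_refl = |Γ|²·P_inc = 32.7 W, P_del = (1 − |Γ|²)·P_inc = 46.1 W

P_delivered ≈ 46.1 W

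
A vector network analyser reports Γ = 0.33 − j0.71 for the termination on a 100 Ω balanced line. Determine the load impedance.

Z_L ≈ 40.6 − j149 Ω

Z_L = Z_0·(1 + Γ)/(1 − Γ) = 100·(1.33 − j0.71)/(0.67 + j0.71)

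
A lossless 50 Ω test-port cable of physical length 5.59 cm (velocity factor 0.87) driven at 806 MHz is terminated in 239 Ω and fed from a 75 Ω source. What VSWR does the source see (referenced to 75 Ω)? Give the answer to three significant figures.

VSWR ≈ 6.32

λ = v/f = 0.87·c / 806 MHz = 0.324 m
βl = 2π·l/λ = 2π × 0.173 = 62.1°
tan(βl) = 1.89
Z_in = Z_0·(Z_L + jZ_0·tanβl)/(Z_0 + jZ_L·tanβl) = 13.2 − j25 Ω
Γ_s = (Z_in − Z_s)/(Z_in + Z_s) = (-61.8 − j25)/(88.2 − j25), |Γ_s| = 0.727
VSWR = (1 + |Γ_s|)/(1 − |Γ_s|)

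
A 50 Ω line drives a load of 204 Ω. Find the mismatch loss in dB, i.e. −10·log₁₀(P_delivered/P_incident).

mismatch loss ≈ 1.99 dB

Γ = (204 − 50)/(204 + 50) = 0.606
|Γ|² = 0.368, so P_del/P_inc = 1 − |Γ|² = 0.632
ML = −10·log₁₀(1 − |Γ|²)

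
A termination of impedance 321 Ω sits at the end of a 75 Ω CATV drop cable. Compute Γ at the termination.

Γ = 0.621

Γ = (Z_L − Z_0)/(Z_L + Z_0) = (321 − 75)/(321 + 75) = 246/396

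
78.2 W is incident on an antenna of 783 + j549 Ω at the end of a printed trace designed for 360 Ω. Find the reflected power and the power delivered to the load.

P_reflected ≈ 23.4 W; P_delivered ≈ 54.8 W

|Γ| = |(423 + j549)/(1143 + j549)| = 0.547
|Γ|² = 0.299
P_refl = |Γ|²·P_inc = 23.4 W, P_del = (1 − |Γ|²)·P_inc = 54.8 W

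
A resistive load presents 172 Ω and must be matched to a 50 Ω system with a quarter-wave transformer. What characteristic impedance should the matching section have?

Z_qwt ≈ 92.7 Ω

Z_qwt = √(Z_0·R_L) = √(50 × 172) = √8600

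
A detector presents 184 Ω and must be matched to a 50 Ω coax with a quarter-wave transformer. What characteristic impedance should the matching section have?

Z_qwt = √(Z_0·R_L) = √(50 × 184) = √9200

Z_qwt ≈ 95.9 Ω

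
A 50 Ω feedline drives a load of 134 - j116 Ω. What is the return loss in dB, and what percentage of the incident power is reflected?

RL ≈ 3.63 dB; 43.4% of incident power reflected

Γ = (84 − j116)/(184 − j116), |Γ| = 0.658
RL = −20·log₁₀(0.658) = 3.63 dB
P_refl/P_inc = |Γ|² = 0.434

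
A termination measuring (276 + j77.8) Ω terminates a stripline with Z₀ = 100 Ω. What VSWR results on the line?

Γ = (Z_L − Z_0)/(Z_L + Z_0) = (176 + j77.8)/(376 + j77.8)
|Γ| = 192/384 = 0.501
VSWR = (1 + |Γ|)/(1 − |Γ|) = 1.5/0.499

VSWR ≈ 3.01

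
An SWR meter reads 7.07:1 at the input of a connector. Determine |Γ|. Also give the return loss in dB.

|Γ| ≈ 0.752; return loss ≈ 2.47 dB

|Γ| = (S − 1)/(S + 1) = (7.07 − 1)/(7.07 + 1) = 6.07/8.07
RL = −20·log₁₀|Γ| = −20·log₁₀(0.752)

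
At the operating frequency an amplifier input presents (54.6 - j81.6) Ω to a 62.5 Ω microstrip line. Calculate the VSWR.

Γ = (Z_L − Z_0)/(Z_L + Z_0) = (-7.9 − j81.6)/(117.1 − j81.6)
|Γ| = 82/143 = 0.574
VSWR = (1 + |Γ|)/(1 − |Γ|) = 1.57/0.426

VSWR ≈ 3.7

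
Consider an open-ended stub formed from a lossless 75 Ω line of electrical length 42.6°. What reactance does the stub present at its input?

X_in ≈ -81.6 Ω (capacitive)

tan(βl) = 0.92
For an open-ended stub, Z_in = −jZ_0·cot(βl) = −jZ_0/tan(βl)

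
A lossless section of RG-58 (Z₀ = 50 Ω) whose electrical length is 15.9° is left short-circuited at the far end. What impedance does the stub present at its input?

Z_in ≈ +j14.2 Ω

tan(βl) = 0.285
For a short-circuited stub, Z_in = jZ_0·tan(βl)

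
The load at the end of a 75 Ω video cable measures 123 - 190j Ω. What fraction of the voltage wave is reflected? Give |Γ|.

Γ = (Z_L − Z_0)/(Z_L + Z_0) = (48 − j190)/(198 − j190)
|Γ| = 196/274

|Γ| ≈ 0.714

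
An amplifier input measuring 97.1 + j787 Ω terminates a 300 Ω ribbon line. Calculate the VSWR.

VSWR ≈ 24.6

Γ = (Z_L − Z_0)/(Z_L + Z_0) = (-202.9 + j787)/(397.1 + j787)
|Γ| = 813/882 = 0.922
VSWR = (1 + |Γ|)/(1 − |Γ|) = 1.92/0.078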